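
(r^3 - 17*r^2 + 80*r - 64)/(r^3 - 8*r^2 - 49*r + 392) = (r^2 - 9*r + 8)/(r^2 - 49)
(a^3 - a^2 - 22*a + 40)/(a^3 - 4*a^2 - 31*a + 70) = (a - 4)/(a - 7)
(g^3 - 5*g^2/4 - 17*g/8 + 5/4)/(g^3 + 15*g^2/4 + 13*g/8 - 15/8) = (g - 2)/(g + 3)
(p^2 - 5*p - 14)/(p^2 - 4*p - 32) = (-p^2 + 5*p + 14)/(-p^2 + 4*p + 32)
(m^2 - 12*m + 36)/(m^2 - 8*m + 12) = (m - 6)/(m - 2)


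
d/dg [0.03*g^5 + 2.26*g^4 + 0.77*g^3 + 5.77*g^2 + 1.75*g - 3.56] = 0.15*g^4 + 9.04*g^3 + 2.31*g^2 + 11.54*g + 1.75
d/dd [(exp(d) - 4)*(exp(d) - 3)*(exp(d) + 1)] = (3*exp(2*d) - 12*exp(d) + 5)*exp(d)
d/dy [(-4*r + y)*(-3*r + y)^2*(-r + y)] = -69*r^3 + 86*r^2*y - 33*r*y^2 + 4*y^3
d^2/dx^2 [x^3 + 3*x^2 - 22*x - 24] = 6*x + 6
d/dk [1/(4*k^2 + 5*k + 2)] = (-8*k - 5)/(4*k^2 + 5*k + 2)^2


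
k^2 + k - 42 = (k - 6)*(k + 7)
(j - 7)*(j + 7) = j^2 - 49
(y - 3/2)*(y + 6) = y^2 + 9*y/2 - 9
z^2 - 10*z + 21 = (z - 7)*(z - 3)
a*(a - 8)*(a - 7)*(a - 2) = a^4 - 17*a^3 + 86*a^2 - 112*a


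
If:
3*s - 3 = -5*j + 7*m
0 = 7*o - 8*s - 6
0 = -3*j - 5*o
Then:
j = -40*s/21 - 10/7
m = -137*s/147 - 71/49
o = 8*s/7 + 6/7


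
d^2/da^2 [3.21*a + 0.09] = 0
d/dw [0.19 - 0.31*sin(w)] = -0.31*cos(w)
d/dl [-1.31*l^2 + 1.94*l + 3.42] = 1.94 - 2.62*l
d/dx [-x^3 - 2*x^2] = x*(-3*x - 4)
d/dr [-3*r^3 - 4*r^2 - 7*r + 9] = -9*r^2 - 8*r - 7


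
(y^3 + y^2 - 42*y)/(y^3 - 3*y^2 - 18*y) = (y + 7)/(y + 3)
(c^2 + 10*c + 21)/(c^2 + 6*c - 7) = (c + 3)/(c - 1)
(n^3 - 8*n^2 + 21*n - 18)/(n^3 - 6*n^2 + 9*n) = (n - 2)/n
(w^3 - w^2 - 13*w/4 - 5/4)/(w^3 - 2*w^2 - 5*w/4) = (w + 1)/w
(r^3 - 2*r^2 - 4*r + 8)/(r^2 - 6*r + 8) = (r^2 - 4)/(r - 4)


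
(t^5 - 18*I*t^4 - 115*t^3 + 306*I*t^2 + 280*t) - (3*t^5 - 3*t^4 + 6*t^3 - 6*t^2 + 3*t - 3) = -2*t^5 + 3*t^4 - 18*I*t^4 - 121*t^3 + 6*t^2 + 306*I*t^2 + 277*t + 3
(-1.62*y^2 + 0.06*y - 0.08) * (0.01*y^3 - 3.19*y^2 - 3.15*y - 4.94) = -0.0162*y^5 + 5.1684*y^4 + 4.9108*y^3 + 8.069*y^2 - 0.0444*y + 0.3952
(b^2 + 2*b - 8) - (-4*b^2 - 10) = 5*b^2 + 2*b + 2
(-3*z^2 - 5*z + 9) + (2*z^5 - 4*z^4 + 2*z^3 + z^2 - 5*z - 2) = 2*z^5 - 4*z^4 + 2*z^3 - 2*z^2 - 10*z + 7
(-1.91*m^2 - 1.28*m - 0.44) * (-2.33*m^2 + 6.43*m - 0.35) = 4.4503*m^4 - 9.2989*m^3 - 6.5367*m^2 - 2.3812*m + 0.154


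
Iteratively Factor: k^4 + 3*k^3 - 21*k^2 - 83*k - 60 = (k + 4)*(k^3 - k^2 - 17*k - 15) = (k + 3)*(k + 4)*(k^2 - 4*k - 5) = (k + 1)*(k + 3)*(k + 4)*(k - 5)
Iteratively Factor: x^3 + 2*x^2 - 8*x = (x)*(x^2 + 2*x - 8) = x*(x - 2)*(x + 4)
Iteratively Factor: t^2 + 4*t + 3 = (t + 3)*(t + 1)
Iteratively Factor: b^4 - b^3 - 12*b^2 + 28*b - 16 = (b + 4)*(b^3 - 5*b^2 + 8*b - 4) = (b - 2)*(b + 4)*(b^2 - 3*b + 2) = (b - 2)^2*(b + 4)*(b - 1)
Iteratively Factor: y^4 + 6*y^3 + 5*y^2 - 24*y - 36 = (y - 2)*(y^3 + 8*y^2 + 21*y + 18) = (y - 2)*(y + 3)*(y^2 + 5*y + 6) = (y - 2)*(y + 3)^2*(y + 2)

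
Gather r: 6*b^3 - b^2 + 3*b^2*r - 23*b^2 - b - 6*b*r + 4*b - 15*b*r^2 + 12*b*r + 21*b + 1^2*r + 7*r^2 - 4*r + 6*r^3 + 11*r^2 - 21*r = 6*b^3 - 24*b^2 + 24*b + 6*r^3 + r^2*(18 - 15*b) + r*(3*b^2 + 6*b - 24)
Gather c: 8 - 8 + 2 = 2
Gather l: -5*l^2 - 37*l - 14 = -5*l^2 - 37*l - 14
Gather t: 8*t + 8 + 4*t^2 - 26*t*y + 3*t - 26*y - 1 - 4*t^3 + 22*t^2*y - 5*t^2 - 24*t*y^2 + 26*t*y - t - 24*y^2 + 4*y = -4*t^3 + t^2*(22*y - 1) + t*(10 - 24*y^2) - 24*y^2 - 22*y + 7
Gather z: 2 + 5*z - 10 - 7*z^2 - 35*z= -7*z^2 - 30*z - 8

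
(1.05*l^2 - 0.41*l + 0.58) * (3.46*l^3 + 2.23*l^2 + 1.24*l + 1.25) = 3.633*l^5 + 0.9229*l^4 + 2.3945*l^3 + 2.0975*l^2 + 0.2067*l + 0.725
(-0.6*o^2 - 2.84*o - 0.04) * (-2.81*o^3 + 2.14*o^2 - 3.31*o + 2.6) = 1.686*o^5 + 6.6964*o^4 - 3.9792*o^3 + 7.7548*o^2 - 7.2516*o - 0.104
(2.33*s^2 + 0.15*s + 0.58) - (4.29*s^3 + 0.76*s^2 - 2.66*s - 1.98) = -4.29*s^3 + 1.57*s^2 + 2.81*s + 2.56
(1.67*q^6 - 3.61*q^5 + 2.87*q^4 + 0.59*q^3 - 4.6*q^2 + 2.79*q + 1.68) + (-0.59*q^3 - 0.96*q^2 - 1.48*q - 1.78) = 1.67*q^6 - 3.61*q^5 + 2.87*q^4 - 5.56*q^2 + 1.31*q - 0.1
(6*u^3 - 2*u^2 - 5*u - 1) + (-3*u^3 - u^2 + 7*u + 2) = 3*u^3 - 3*u^2 + 2*u + 1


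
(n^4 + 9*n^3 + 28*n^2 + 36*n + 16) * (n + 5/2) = n^5 + 23*n^4/2 + 101*n^3/2 + 106*n^2 + 106*n + 40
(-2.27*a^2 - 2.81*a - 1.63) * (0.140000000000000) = -0.3178*a^2 - 0.3934*a - 0.2282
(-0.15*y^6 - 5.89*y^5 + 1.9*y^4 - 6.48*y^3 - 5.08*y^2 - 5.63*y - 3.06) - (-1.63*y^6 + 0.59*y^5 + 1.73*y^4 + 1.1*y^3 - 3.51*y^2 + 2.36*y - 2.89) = 1.48*y^6 - 6.48*y^5 + 0.17*y^4 - 7.58*y^3 - 1.57*y^2 - 7.99*y - 0.17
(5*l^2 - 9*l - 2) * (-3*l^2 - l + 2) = -15*l^4 + 22*l^3 + 25*l^2 - 16*l - 4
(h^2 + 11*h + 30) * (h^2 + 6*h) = h^4 + 17*h^3 + 96*h^2 + 180*h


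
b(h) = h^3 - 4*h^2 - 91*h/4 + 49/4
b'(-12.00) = 505.25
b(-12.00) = -2018.75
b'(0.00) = -22.75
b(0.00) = 12.25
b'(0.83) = -27.32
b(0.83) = -8.82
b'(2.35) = -24.98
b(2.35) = -50.32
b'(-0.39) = -19.17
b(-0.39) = 20.45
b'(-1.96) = 4.45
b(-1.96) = 33.94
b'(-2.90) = 25.68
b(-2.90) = 20.20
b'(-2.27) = 10.87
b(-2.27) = 31.58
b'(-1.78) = 1.00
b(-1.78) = 34.43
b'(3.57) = -13.08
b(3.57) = -74.45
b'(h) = 3*h^2 - 8*h - 91/4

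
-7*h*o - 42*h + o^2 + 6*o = (-7*h + o)*(o + 6)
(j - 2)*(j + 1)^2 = j^3 - 3*j - 2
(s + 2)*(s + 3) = s^2 + 5*s + 6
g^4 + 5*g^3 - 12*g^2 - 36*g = g*(g - 3)*(g + 2)*(g + 6)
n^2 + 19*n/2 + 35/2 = (n + 5/2)*(n + 7)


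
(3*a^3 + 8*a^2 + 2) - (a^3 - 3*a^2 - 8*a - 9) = 2*a^3 + 11*a^2 + 8*a + 11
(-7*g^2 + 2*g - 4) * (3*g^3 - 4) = -21*g^5 + 6*g^4 - 12*g^3 + 28*g^2 - 8*g + 16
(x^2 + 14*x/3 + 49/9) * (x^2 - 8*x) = x^4 - 10*x^3/3 - 287*x^2/9 - 392*x/9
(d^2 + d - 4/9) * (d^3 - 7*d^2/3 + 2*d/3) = d^5 - 4*d^4/3 - 19*d^3/9 + 46*d^2/27 - 8*d/27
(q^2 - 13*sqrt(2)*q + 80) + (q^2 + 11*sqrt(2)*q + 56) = 2*q^2 - 2*sqrt(2)*q + 136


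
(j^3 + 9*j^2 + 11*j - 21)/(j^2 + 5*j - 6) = (j^2 + 10*j + 21)/(j + 6)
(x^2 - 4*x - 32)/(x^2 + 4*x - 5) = (x^2 - 4*x - 32)/(x^2 + 4*x - 5)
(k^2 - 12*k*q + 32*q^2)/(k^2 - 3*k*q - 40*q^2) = (k - 4*q)/(k + 5*q)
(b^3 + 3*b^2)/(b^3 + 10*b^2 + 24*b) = b*(b + 3)/(b^2 + 10*b + 24)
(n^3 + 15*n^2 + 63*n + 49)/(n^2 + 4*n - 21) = (n^2 + 8*n + 7)/(n - 3)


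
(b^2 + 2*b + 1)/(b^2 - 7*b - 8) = (b + 1)/(b - 8)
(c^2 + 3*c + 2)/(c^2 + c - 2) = (c + 1)/(c - 1)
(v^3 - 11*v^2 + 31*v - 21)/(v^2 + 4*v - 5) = (v^2 - 10*v + 21)/(v + 5)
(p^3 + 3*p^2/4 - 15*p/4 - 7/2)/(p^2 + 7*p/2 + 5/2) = (4*p^2 - p - 14)/(2*(2*p + 5))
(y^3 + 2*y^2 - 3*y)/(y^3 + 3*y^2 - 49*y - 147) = y*(y - 1)/(y^2 - 49)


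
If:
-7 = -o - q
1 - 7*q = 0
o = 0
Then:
No Solution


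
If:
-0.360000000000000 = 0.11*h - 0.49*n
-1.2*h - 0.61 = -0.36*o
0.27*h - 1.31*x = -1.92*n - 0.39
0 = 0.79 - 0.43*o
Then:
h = 0.04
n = 0.74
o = 1.84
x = 1.40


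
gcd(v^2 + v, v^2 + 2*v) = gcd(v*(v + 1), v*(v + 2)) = v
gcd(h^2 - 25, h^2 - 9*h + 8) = 1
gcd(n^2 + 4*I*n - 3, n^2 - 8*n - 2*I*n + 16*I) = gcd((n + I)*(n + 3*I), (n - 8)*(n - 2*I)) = 1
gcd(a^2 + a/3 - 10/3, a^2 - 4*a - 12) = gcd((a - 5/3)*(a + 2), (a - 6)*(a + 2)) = a + 2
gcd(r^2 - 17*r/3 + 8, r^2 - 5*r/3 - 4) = r - 3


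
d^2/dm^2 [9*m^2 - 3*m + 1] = 18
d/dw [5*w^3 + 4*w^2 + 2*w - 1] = 15*w^2 + 8*w + 2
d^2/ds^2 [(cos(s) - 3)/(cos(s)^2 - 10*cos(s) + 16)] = (-9*(1 - cos(2*s))^2*cos(s)/4 + (1 - cos(2*s))^2/2 + 629*cos(s)/2 - 33*cos(2*s) + cos(5*s)/2 - 219)/((cos(s) - 8)^3*(cos(s) - 2)^3)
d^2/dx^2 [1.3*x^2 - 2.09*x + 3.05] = 2.60000000000000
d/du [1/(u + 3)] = -1/(u + 3)^2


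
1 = 1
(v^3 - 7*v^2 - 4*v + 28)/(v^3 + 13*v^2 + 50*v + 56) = (v^2 - 9*v + 14)/(v^2 + 11*v + 28)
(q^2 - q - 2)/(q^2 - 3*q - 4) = (q - 2)/(q - 4)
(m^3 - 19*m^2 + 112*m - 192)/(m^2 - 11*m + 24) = m - 8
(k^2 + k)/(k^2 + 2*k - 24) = k*(k + 1)/(k^2 + 2*k - 24)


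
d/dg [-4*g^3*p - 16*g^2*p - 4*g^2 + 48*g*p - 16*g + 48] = -12*g^2*p - 32*g*p - 8*g + 48*p - 16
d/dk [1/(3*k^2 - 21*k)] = (7 - 2*k)/(3*k^2*(k - 7)^2)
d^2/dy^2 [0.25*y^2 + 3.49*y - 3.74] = 0.500000000000000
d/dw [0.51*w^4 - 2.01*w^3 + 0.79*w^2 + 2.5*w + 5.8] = 2.04*w^3 - 6.03*w^2 + 1.58*w + 2.5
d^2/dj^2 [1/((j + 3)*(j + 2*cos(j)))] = 2*((1 - 2*sin(j))*(j + 3)*(j + 2*cos(j)) + (j + 3)^2*(j + 2*cos(j))*cos(j) + (j + 3)^2*(2*sin(j) - 1)^2 + (j + 2*cos(j))^2)/((j + 3)^3*(j + 2*cos(j))^3)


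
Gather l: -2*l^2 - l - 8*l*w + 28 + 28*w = -2*l^2 + l*(-8*w - 1) + 28*w + 28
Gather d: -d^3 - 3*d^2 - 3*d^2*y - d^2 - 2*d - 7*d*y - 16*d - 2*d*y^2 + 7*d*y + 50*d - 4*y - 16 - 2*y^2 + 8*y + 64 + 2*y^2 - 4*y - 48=-d^3 + d^2*(-3*y - 4) + d*(32 - 2*y^2)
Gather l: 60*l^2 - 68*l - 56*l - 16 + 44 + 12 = 60*l^2 - 124*l + 40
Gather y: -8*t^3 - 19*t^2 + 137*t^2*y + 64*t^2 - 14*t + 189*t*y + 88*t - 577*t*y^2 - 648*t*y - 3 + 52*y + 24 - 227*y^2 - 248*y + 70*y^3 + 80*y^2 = -8*t^3 + 45*t^2 + 74*t + 70*y^3 + y^2*(-577*t - 147) + y*(137*t^2 - 459*t - 196) + 21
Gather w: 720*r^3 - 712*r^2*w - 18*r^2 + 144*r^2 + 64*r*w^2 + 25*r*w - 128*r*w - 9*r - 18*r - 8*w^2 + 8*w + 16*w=720*r^3 + 126*r^2 - 27*r + w^2*(64*r - 8) + w*(-712*r^2 - 103*r + 24)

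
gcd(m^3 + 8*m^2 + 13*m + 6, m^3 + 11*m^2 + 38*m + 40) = 1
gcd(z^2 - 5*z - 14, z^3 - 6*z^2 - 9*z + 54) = 1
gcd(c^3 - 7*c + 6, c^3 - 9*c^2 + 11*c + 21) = 1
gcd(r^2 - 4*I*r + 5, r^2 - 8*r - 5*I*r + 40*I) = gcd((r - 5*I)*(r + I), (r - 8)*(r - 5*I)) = r - 5*I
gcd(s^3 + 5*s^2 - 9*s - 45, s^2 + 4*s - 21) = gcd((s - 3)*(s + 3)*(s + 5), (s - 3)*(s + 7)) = s - 3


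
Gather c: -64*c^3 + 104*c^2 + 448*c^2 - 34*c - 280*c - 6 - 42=-64*c^3 + 552*c^2 - 314*c - 48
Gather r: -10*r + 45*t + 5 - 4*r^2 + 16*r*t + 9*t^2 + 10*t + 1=-4*r^2 + r*(16*t - 10) + 9*t^2 + 55*t + 6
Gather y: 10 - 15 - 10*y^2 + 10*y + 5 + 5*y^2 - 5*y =-5*y^2 + 5*y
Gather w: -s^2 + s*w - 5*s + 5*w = -s^2 - 5*s + w*(s + 5)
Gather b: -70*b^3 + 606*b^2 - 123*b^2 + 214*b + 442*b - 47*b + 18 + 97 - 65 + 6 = -70*b^3 + 483*b^2 + 609*b + 56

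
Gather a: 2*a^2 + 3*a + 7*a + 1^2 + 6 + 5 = 2*a^2 + 10*a + 12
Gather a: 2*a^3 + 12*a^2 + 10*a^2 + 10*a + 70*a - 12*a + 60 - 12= 2*a^3 + 22*a^2 + 68*a + 48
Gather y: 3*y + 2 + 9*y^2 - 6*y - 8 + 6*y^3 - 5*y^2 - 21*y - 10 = 6*y^3 + 4*y^2 - 24*y - 16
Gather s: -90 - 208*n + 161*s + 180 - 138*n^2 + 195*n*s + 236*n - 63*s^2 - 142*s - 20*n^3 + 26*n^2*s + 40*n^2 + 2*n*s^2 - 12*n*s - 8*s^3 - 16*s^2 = -20*n^3 - 98*n^2 + 28*n - 8*s^3 + s^2*(2*n - 79) + s*(26*n^2 + 183*n + 19) + 90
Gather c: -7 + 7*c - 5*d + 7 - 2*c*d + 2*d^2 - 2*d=c*(7 - 2*d) + 2*d^2 - 7*d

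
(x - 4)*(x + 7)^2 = x^3 + 10*x^2 - 7*x - 196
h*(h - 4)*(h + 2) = h^3 - 2*h^2 - 8*h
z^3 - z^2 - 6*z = z*(z - 3)*(z + 2)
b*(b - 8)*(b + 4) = b^3 - 4*b^2 - 32*b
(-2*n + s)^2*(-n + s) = -4*n^3 + 8*n^2*s - 5*n*s^2 + s^3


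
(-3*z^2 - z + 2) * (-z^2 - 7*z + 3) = 3*z^4 + 22*z^3 - 4*z^2 - 17*z + 6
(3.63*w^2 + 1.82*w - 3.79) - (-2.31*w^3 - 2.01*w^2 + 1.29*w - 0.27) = 2.31*w^3 + 5.64*w^2 + 0.53*w - 3.52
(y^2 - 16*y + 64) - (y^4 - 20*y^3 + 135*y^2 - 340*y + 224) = -y^4 + 20*y^3 - 134*y^2 + 324*y - 160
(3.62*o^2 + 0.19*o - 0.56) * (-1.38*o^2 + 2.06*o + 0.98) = -4.9956*o^4 + 7.195*o^3 + 4.7118*o^2 - 0.9674*o - 0.5488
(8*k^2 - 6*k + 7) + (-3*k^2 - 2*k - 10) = 5*k^2 - 8*k - 3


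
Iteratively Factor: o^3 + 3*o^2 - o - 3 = (o + 1)*(o^2 + 2*o - 3) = (o - 1)*(o + 1)*(o + 3)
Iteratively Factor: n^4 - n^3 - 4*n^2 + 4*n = (n - 1)*(n^3 - 4*n) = n*(n - 1)*(n^2 - 4) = n*(n - 1)*(n + 2)*(n - 2)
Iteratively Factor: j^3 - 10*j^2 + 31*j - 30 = (j - 5)*(j^2 - 5*j + 6) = (j - 5)*(j - 2)*(j - 3)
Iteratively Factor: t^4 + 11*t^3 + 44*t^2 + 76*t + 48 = (t + 2)*(t^3 + 9*t^2 + 26*t + 24) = (t + 2)*(t + 3)*(t^2 + 6*t + 8) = (t + 2)*(t + 3)*(t + 4)*(t + 2)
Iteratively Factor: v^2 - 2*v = (v - 2)*(v)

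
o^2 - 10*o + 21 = (o - 7)*(o - 3)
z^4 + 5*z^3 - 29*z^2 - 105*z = z*(z - 5)*(z + 3)*(z + 7)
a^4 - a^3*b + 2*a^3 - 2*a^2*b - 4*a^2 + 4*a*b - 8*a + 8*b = (a - 2)*(a + 2)^2*(a - b)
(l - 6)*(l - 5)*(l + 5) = l^3 - 6*l^2 - 25*l + 150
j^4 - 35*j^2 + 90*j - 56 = (j - 4)*(j - 2)*(j - 1)*(j + 7)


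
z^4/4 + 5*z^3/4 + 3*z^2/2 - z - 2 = (z/2 + 1)^2*(z - 1)*(z + 2)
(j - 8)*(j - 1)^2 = j^3 - 10*j^2 + 17*j - 8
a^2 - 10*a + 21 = (a - 7)*(a - 3)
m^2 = m^2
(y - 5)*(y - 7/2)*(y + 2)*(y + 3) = y^4 - 7*y^3/2 - 19*y^2 + 73*y/2 + 105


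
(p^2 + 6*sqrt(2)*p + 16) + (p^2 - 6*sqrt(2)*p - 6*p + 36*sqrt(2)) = 2*p^2 - 6*p + 16 + 36*sqrt(2)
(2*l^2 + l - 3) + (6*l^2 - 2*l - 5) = 8*l^2 - l - 8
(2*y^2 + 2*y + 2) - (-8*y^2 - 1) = 10*y^2 + 2*y + 3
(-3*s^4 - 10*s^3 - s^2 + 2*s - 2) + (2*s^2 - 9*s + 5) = -3*s^4 - 10*s^3 + s^2 - 7*s + 3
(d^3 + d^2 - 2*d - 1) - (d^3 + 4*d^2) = -3*d^2 - 2*d - 1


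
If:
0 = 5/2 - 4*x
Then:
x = 5/8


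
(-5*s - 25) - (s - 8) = -6*s - 17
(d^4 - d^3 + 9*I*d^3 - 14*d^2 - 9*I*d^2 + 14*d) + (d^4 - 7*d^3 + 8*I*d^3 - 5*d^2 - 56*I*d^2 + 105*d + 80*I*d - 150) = 2*d^4 - 8*d^3 + 17*I*d^3 - 19*d^2 - 65*I*d^2 + 119*d + 80*I*d - 150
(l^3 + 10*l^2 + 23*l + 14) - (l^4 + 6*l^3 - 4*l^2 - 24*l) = -l^4 - 5*l^3 + 14*l^2 + 47*l + 14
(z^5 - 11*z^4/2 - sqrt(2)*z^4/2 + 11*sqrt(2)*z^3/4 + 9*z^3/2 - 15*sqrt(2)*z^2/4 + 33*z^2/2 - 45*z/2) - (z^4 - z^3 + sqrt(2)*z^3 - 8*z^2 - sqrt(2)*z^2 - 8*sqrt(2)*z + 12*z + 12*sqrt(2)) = z^5 - 13*z^4/2 - sqrt(2)*z^4/2 + 7*sqrt(2)*z^3/4 + 11*z^3/2 - 11*sqrt(2)*z^2/4 + 49*z^2/2 - 69*z/2 + 8*sqrt(2)*z - 12*sqrt(2)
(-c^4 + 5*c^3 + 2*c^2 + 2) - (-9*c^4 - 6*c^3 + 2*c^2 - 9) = 8*c^4 + 11*c^3 + 11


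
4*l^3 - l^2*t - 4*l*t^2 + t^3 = (-4*l + t)*(-l + t)*(l + t)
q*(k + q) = k*q + q^2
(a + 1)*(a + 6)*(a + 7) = a^3 + 14*a^2 + 55*a + 42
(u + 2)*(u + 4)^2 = u^3 + 10*u^2 + 32*u + 32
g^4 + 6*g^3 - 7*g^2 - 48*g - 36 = (g - 3)*(g + 1)*(g + 2)*(g + 6)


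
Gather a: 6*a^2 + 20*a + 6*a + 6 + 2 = 6*a^2 + 26*a + 8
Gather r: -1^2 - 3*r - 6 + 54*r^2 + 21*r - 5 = 54*r^2 + 18*r - 12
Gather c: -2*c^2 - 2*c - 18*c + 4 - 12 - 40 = -2*c^2 - 20*c - 48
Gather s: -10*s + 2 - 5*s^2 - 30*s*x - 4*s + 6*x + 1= -5*s^2 + s*(-30*x - 14) + 6*x + 3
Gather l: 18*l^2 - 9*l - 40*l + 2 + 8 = 18*l^2 - 49*l + 10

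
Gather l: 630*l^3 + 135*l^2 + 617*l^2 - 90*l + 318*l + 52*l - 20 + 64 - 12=630*l^3 + 752*l^2 + 280*l + 32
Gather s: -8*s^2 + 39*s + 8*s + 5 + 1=-8*s^2 + 47*s + 6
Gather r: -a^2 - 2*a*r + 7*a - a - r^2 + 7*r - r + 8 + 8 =-a^2 + 6*a - r^2 + r*(6 - 2*a) + 16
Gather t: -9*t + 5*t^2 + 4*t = 5*t^2 - 5*t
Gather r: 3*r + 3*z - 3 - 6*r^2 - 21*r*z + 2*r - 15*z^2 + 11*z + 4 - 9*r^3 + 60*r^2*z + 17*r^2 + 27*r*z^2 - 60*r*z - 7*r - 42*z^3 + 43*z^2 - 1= -9*r^3 + r^2*(60*z + 11) + r*(27*z^2 - 81*z - 2) - 42*z^3 + 28*z^2 + 14*z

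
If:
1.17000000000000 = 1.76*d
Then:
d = 0.66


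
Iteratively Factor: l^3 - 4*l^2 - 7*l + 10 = (l + 2)*(l^2 - 6*l + 5) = (l - 1)*(l + 2)*(l - 5)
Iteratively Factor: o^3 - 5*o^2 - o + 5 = (o + 1)*(o^2 - 6*o + 5) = (o - 5)*(o + 1)*(o - 1)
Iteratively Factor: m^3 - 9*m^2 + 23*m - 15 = (m - 3)*(m^2 - 6*m + 5) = (m - 3)*(m - 1)*(m - 5)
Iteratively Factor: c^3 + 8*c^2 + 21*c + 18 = (c + 3)*(c^2 + 5*c + 6) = (c + 3)^2*(c + 2)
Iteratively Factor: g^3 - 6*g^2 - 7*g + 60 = (g - 4)*(g^2 - 2*g - 15) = (g - 4)*(g + 3)*(g - 5)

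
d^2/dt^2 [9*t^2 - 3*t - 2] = 18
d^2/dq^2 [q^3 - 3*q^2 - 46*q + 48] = 6*q - 6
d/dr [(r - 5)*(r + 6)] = 2*r + 1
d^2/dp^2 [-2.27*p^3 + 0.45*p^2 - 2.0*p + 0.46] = 0.9 - 13.62*p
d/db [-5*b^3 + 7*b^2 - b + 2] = -15*b^2 + 14*b - 1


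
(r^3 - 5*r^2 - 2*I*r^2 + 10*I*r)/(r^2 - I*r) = (r^2 - 5*r - 2*I*r + 10*I)/(r - I)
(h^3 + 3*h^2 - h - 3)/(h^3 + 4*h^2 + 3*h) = (h - 1)/h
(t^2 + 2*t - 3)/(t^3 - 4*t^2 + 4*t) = (t^2 + 2*t - 3)/(t*(t^2 - 4*t + 4))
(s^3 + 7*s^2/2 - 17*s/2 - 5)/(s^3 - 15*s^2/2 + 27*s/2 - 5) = (2*s^2 + 11*s + 5)/(2*s^2 - 11*s + 5)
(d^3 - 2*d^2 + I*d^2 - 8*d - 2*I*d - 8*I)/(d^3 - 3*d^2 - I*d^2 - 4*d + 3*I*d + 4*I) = (d^2 + d*(2 + I) + 2*I)/(d^2 + d*(1 - I) - I)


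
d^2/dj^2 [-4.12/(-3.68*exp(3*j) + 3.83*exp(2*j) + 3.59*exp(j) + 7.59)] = ((-136.4544*exp(2*j) + 63.1184*exp(j) + 14.7908)*(-3.68*exp(3*j) + 3.83*exp(2*j) + 3.59*exp(j) + 7.59) - 4.12*(-22.08*exp(2*j) + 15.32*exp(j) + 7.18)*(-11.04*exp(2*j) + 7.66*exp(j) + 3.59)*exp(j))*exp(j)/(-3.68*exp(3*j) + 3.83*exp(2*j) + 3.59*exp(j) + 7.59)^3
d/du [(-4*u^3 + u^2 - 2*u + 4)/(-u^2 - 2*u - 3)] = 2*(2*u^4 + 8*u^3 + 16*u^2 + u + 7)/(u^4 + 4*u^3 + 10*u^2 + 12*u + 9)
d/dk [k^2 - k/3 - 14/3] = 2*k - 1/3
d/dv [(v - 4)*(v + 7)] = 2*v + 3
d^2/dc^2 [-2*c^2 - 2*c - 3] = -4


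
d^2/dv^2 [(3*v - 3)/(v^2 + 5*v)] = 6*(v^3 - 3*v^2 - 15*v - 25)/(v^3*(v^3 + 15*v^2 + 75*v + 125))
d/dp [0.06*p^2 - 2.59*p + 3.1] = 0.12*p - 2.59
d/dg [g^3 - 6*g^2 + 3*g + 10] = 3*g^2 - 12*g + 3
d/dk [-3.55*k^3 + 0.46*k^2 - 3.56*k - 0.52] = -10.65*k^2 + 0.92*k - 3.56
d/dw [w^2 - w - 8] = 2*w - 1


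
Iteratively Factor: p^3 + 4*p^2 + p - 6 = (p + 3)*(p^2 + p - 2) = (p + 2)*(p + 3)*(p - 1)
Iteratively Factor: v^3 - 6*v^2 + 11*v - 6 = (v - 3)*(v^2 - 3*v + 2) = (v - 3)*(v - 2)*(v - 1)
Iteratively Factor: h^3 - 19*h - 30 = (h - 5)*(h^2 + 5*h + 6) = (h - 5)*(h + 2)*(h + 3)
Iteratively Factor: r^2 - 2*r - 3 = (r + 1)*(r - 3)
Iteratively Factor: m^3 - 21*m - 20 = (m + 1)*(m^2 - m - 20) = (m - 5)*(m + 1)*(m + 4)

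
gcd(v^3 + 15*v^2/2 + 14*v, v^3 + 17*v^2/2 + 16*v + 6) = 1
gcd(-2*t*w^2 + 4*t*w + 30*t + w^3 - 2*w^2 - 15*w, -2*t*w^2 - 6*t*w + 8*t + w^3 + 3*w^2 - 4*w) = 2*t - w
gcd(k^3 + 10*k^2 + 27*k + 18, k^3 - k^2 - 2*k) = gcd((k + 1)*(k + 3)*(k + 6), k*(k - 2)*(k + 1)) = k + 1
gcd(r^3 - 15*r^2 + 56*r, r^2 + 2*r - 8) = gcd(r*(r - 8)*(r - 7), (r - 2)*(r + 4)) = 1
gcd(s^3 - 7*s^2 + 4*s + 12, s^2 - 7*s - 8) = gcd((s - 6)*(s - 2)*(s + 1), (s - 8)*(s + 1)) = s + 1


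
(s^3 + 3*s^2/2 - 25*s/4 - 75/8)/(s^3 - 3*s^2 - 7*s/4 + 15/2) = (s + 5/2)/(s - 2)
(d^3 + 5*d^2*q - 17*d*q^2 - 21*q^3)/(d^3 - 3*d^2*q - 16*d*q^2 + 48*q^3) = (-d^2 - 8*d*q - 7*q^2)/(-d^2 + 16*q^2)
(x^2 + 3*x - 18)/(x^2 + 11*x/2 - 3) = 2*(x - 3)/(2*x - 1)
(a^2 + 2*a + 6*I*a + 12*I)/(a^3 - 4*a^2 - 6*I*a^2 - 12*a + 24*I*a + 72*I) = (a + 6*I)/(a^2 - 6*a*(1 + I) + 36*I)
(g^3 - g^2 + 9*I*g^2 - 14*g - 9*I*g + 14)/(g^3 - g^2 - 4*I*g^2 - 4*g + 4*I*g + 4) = (g^2 + 9*I*g - 14)/(g^2 - 4*I*g - 4)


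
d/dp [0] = 0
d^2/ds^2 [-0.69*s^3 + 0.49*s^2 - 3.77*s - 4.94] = 0.98 - 4.14*s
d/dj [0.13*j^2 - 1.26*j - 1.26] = 0.26*j - 1.26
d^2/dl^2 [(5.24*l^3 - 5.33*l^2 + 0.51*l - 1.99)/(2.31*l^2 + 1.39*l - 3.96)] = (1.4210854715202e-14*l^4 + 155.786272*l^3 - 529.311618*l^2 + 482.683014*l - 205.648574)/(12.326391*l^6 + 22.251537*l^5 - 50.003415*l^4 - 73.605365*l^3 + 85.72014*l^2 + 65.392272*l - 62.099136)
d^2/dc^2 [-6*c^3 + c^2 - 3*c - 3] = 2 - 36*c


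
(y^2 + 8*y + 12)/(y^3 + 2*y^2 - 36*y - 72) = 1/(y - 6)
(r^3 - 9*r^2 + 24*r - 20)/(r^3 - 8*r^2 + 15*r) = (r^2 - 4*r + 4)/(r*(r - 3))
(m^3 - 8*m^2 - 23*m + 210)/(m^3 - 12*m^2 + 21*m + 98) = (m^2 - m - 30)/(m^2 - 5*m - 14)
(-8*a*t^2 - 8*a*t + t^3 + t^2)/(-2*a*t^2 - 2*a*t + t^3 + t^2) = (-8*a + t)/(-2*a + t)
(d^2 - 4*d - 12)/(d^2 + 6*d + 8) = (d - 6)/(d + 4)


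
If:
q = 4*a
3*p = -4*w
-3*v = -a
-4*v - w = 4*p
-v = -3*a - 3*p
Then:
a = 0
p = 0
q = 0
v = 0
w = 0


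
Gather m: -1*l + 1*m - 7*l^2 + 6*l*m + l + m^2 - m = -7*l^2 + 6*l*m + m^2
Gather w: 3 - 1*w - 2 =1 - w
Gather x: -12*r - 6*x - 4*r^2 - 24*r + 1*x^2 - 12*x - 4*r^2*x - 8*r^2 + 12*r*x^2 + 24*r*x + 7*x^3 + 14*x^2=-12*r^2 - 36*r + 7*x^3 + x^2*(12*r + 15) + x*(-4*r^2 + 24*r - 18)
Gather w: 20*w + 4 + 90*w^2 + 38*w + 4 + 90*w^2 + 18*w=180*w^2 + 76*w + 8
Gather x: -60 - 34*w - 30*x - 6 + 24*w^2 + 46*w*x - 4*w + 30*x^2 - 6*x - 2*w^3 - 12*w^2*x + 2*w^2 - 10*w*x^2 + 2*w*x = -2*w^3 + 26*w^2 - 38*w + x^2*(30 - 10*w) + x*(-12*w^2 + 48*w - 36) - 66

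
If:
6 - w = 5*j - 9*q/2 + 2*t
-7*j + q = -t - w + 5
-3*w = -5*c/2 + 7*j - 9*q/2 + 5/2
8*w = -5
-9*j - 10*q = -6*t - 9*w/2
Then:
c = -4051/895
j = 4067/2864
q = 6963/1432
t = 30653/2864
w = -5/8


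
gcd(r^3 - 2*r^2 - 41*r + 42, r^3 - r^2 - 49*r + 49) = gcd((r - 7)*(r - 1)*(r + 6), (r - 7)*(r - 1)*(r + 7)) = r^2 - 8*r + 7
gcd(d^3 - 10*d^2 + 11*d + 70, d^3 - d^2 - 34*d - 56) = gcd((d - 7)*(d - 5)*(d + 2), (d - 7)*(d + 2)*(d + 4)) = d^2 - 5*d - 14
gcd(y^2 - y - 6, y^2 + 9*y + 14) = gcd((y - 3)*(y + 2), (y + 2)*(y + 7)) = y + 2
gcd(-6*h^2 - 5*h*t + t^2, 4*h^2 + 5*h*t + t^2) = h + t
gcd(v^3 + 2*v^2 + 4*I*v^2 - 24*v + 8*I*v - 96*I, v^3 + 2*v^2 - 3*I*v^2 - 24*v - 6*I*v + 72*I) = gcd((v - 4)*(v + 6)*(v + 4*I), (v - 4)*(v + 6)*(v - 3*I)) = v^2 + 2*v - 24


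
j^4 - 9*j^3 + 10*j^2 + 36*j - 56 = (j - 7)*(j - 2)^2*(j + 2)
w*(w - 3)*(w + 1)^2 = w^4 - w^3 - 5*w^2 - 3*w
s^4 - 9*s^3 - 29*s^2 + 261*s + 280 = (s - 8)*(s - 7)*(s + 1)*(s + 5)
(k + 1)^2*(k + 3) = k^3 + 5*k^2 + 7*k + 3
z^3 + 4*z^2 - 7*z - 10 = (z - 2)*(z + 1)*(z + 5)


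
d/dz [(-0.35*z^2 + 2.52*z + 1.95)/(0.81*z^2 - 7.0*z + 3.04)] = (0.408799999999999*z^2 - 5.287*z + 21.3108)/(0.6561*z^4 - 11.34*z^3 + 53.9248*z^2 - 42.56*z + 9.2416)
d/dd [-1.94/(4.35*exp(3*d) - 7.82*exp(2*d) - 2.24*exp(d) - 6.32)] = (25.317*exp(2*d) - 30.3416*exp(d) - 4.3456)*exp(d)/(-4.35*exp(3*d) + 7.82*exp(2*d) + 2.24*exp(d) + 6.32)^2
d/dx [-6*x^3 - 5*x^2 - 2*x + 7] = -18*x^2 - 10*x - 2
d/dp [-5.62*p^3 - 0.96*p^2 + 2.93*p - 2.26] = -16.86*p^2 - 1.92*p + 2.93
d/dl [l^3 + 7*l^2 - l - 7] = 3*l^2 + 14*l - 1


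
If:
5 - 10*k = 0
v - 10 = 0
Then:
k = 1/2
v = 10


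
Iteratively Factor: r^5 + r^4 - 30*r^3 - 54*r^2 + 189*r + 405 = (r - 3)*(r^4 + 4*r^3 - 18*r^2 - 108*r - 135) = (r - 3)*(r + 3)*(r^3 + r^2 - 21*r - 45) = (r - 5)*(r - 3)*(r + 3)*(r^2 + 6*r + 9) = (r - 5)*(r - 3)*(r + 3)^2*(r + 3)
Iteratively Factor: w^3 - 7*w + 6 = (w + 3)*(w^2 - 3*w + 2) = (w - 2)*(w + 3)*(w - 1)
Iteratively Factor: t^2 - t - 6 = (t - 3)*(t + 2)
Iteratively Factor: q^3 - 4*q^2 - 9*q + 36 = (q - 4)*(q^2 - 9) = (q - 4)*(q - 3)*(q + 3)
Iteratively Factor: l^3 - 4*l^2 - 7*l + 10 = (l - 5)*(l^2 + l - 2) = (l - 5)*(l - 1)*(l + 2)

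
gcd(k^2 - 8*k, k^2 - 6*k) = k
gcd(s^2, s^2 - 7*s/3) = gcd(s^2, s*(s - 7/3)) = s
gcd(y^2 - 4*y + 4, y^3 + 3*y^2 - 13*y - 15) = 1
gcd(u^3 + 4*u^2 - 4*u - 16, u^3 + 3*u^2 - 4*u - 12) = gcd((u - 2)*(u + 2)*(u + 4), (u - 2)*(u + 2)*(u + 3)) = u^2 - 4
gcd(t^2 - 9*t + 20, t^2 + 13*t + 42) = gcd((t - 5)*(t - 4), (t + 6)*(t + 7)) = 1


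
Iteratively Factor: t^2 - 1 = (t + 1)*(t - 1)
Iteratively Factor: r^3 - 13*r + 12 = (r - 1)*(r^2 + r - 12) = (r - 3)*(r - 1)*(r + 4)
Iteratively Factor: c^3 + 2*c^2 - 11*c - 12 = (c - 3)*(c^2 + 5*c + 4) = (c - 3)*(c + 4)*(c + 1)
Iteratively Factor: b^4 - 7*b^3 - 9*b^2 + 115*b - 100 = (b - 1)*(b^3 - 6*b^2 - 15*b + 100) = (b - 5)*(b - 1)*(b^2 - b - 20) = (b - 5)^2*(b - 1)*(b + 4)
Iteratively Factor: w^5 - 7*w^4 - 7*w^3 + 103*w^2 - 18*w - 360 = (w - 5)*(w^4 - 2*w^3 - 17*w^2 + 18*w + 72) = (w - 5)*(w - 3)*(w^3 + w^2 - 14*w - 24) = (w - 5)*(w - 3)*(w + 2)*(w^2 - w - 12) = (w - 5)*(w - 3)*(w + 2)*(w + 3)*(w - 4)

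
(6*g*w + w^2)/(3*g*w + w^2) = (6*g + w)/(3*g + w)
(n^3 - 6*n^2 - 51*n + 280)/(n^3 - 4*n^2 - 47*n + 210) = (n - 8)/(n - 6)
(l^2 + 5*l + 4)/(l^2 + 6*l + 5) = (l + 4)/(l + 5)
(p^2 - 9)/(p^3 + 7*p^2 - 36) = (p - 3)/(p^2 + 4*p - 12)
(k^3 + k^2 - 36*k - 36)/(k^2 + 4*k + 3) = (k^2 - 36)/(k + 3)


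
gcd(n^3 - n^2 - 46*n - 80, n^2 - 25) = n + 5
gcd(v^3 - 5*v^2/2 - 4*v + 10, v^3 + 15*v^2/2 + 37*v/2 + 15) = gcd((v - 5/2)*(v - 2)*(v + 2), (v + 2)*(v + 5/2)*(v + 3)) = v + 2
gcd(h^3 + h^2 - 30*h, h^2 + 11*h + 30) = h + 6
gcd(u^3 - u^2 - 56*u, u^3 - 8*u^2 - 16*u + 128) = u - 8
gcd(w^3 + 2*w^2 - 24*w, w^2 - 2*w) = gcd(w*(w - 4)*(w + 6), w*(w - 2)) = w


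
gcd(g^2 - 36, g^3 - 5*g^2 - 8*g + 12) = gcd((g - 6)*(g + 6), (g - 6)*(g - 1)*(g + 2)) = g - 6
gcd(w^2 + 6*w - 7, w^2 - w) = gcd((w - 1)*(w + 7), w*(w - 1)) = w - 1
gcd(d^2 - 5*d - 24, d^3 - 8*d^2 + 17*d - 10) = 1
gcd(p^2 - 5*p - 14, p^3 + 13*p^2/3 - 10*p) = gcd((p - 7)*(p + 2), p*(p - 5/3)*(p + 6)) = 1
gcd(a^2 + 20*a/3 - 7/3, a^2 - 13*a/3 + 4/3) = a - 1/3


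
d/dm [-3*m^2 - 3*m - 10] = -6*m - 3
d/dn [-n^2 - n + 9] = -2*n - 1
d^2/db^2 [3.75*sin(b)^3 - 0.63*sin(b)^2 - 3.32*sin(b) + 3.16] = 0.5075*sin(b) + 8.4375*sin(3*b) - 1.26*cos(2*b)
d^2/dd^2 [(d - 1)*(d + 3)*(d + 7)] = 6*d + 18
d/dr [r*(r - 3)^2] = 3*(r - 3)*(r - 1)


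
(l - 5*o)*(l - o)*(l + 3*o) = l^3 - 3*l^2*o - 13*l*o^2 + 15*o^3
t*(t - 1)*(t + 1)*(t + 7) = t^4 + 7*t^3 - t^2 - 7*t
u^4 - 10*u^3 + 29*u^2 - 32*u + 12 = (u - 6)*(u - 2)*(u - 1)^2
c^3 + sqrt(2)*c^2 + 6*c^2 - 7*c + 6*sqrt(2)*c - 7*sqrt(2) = (c - 1)*(c + 7)*(c + sqrt(2))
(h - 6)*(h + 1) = h^2 - 5*h - 6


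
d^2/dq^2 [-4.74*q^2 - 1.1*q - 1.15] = -9.48000000000000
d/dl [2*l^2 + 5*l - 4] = 4*l + 5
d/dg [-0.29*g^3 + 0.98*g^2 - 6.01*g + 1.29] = -0.87*g^2 + 1.96*g - 6.01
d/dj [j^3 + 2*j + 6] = 3*j^2 + 2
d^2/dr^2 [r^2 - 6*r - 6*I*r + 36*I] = 2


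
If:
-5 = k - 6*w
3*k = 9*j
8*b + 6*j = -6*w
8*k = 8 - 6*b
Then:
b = -32/23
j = 47/69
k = 47/23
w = 27/23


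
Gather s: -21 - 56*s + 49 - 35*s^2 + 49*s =-35*s^2 - 7*s + 28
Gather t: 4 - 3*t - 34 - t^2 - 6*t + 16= -t^2 - 9*t - 14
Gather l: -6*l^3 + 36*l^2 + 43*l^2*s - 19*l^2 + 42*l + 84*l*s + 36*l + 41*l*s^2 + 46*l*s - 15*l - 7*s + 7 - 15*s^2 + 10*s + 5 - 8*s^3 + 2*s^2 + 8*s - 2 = -6*l^3 + l^2*(43*s + 17) + l*(41*s^2 + 130*s + 63) - 8*s^3 - 13*s^2 + 11*s + 10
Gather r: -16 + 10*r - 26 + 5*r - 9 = 15*r - 51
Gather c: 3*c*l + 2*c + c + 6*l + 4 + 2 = c*(3*l + 3) + 6*l + 6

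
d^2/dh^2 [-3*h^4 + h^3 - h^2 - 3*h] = -36*h^2 + 6*h - 2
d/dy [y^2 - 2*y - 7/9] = 2*y - 2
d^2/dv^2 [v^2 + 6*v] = 2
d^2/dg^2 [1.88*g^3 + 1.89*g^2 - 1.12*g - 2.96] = 11.28*g + 3.78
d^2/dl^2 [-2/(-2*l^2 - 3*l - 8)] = 4*(-4*l^2 - 6*l + (4*l + 3)^2 - 16)/(2*l^2 + 3*l + 8)^3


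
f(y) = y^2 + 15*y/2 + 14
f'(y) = 2*y + 15/2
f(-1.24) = 6.24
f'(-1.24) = 5.02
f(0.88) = 21.37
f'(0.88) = 9.26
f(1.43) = 26.77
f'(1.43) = 10.36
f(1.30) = 25.44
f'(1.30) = 10.10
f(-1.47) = 5.14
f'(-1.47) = 4.56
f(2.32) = 36.78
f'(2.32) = 12.14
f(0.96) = 22.12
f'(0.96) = 9.42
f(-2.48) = 1.55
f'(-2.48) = 2.54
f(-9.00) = 27.50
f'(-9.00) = -10.50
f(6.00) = 95.00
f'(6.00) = 19.50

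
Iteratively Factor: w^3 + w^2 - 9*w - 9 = (w + 3)*(w^2 - 2*w - 3) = (w + 1)*(w + 3)*(w - 3)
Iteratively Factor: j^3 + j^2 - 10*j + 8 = (j - 2)*(j^2 + 3*j - 4) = (j - 2)*(j + 4)*(j - 1)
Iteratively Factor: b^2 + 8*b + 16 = (b + 4)*(b + 4)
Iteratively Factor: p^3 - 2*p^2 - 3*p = (p)*(p^2 - 2*p - 3) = p*(p + 1)*(p - 3)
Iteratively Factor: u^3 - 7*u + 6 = (u + 3)*(u^2 - 3*u + 2) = (u - 1)*(u + 3)*(u - 2)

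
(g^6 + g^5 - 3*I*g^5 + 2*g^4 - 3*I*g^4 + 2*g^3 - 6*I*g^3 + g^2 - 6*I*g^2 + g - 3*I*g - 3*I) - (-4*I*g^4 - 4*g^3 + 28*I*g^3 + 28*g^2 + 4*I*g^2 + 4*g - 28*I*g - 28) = g^6 + g^5 - 3*I*g^5 + 2*g^4 + I*g^4 + 6*g^3 - 34*I*g^3 - 27*g^2 - 10*I*g^2 - 3*g + 25*I*g + 28 - 3*I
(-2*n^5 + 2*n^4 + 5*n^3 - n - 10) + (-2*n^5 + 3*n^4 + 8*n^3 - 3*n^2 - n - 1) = -4*n^5 + 5*n^4 + 13*n^3 - 3*n^2 - 2*n - 11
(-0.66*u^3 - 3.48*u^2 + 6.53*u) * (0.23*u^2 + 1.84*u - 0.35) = -0.1518*u^5 - 2.0148*u^4 - 4.6703*u^3 + 13.2332*u^2 - 2.2855*u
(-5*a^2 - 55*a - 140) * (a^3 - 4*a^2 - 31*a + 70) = -5*a^5 - 35*a^4 + 235*a^3 + 1915*a^2 + 490*a - 9800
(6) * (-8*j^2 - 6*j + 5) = -48*j^2 - 36*j + 30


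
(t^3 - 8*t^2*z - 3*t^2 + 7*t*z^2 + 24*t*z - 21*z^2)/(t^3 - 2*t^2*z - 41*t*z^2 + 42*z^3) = (t - 3)/(t + 6*z)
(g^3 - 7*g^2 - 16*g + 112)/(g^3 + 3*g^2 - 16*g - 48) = (g - 7)/(g + 3)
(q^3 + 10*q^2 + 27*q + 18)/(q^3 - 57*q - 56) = (q^2 + 9*q + 18)/(q^2 - q - 56)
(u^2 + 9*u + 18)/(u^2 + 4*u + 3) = (u + 6)/(u + 1)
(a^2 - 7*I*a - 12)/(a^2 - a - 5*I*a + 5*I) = (a^2 - 7*I*a - 12)/(a^2 - a - 5*I*a + 5*I)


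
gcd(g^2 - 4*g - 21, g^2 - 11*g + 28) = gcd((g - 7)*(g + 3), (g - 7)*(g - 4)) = g - 7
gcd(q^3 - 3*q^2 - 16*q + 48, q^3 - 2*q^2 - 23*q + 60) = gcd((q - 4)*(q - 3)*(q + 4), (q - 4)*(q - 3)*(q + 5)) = q^2 - 7*q + 12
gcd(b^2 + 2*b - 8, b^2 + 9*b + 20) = b + 4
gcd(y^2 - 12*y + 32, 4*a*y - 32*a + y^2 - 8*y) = y - 8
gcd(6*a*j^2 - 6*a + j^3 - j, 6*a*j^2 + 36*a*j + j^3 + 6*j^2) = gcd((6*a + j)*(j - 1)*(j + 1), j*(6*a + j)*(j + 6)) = 6*a + j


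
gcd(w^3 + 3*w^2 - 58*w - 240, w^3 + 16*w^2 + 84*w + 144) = w + 6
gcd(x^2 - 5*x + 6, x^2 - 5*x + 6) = x^2 - 5*x + 6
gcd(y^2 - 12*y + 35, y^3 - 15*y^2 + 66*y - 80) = y - 5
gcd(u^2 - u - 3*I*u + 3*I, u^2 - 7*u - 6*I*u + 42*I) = 1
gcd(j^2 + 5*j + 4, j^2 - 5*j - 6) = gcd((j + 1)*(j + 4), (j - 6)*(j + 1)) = j + 1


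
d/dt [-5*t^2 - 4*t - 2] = -10*t - 4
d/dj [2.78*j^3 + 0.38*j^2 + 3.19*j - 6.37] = 8.34*j^2 + 0.76*j + 3.19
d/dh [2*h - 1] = 2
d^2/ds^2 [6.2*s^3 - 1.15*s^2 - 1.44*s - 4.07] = 37.2*s - 2.3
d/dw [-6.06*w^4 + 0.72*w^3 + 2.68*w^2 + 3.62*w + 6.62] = -24.24*w^3 + 2.16*w^2 + 5.36*w + 3.62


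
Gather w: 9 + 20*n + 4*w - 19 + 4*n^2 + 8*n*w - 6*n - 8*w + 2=4*n^2 + 14*n + w*(8*n - 4) - 8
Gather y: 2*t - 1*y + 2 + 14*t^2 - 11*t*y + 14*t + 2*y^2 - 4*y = 14*t^2 + 16*t + 2*y^2 + y*(-11*t - 5) + 2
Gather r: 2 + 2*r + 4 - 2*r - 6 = 0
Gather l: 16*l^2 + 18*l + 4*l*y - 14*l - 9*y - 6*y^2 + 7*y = 16*l^2 + l*(4*y + 4) - 6*y^2 - 2*y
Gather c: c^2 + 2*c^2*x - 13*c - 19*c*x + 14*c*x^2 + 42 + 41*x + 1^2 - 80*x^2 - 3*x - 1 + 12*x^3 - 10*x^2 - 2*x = c^2*(2*x + 1) + c*(14*x^2 - 19*x - 13) + 12*x^3 - 90*x^2 + 36*x + 42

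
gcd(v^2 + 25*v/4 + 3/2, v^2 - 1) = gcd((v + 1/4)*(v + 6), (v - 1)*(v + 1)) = 1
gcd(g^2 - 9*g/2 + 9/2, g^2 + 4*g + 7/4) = 1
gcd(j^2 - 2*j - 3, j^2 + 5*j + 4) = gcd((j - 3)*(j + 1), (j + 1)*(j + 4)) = j + 1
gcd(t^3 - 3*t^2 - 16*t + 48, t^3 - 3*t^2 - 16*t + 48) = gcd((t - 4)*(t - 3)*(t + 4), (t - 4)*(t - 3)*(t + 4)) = t^3 - 3*t^2 - 16*t + 48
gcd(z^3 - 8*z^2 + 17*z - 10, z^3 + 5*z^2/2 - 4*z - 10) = z - 2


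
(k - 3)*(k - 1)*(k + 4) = k^3 - 13*k + 12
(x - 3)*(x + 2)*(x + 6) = x^3 + 5*x^2 - 12*x - 36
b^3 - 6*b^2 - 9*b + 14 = (b - 7)*(b - 1)*(b + 2)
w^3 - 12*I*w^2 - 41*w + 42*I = (w - 7*I)*(w - 3*I)*(w - 2*I)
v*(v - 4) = v^2 - 4*v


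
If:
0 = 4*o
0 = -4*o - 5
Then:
No Solution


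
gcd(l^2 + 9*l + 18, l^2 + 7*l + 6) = l + 6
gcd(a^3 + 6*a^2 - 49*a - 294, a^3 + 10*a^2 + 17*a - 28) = a + 7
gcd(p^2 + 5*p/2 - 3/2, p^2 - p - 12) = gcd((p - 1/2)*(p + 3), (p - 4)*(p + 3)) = p + 3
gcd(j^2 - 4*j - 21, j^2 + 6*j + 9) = j + 3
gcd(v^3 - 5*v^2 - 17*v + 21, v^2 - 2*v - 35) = v - 7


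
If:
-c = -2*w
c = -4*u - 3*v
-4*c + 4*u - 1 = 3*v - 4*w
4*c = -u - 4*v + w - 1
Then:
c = -11/39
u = 7/78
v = -1/39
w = -11/78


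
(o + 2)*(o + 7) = o^2 + 9*o + 14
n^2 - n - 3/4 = (n - 3/2)*(n + 1/2)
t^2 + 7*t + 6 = (t + 1)*(t + 6)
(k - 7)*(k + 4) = k^2 - 3*k - 28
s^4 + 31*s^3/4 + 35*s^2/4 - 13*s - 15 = (s - 5/4)*(s + 1)*(s + 2)*(s + 6)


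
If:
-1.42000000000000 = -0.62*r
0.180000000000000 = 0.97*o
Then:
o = 0.19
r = 2.29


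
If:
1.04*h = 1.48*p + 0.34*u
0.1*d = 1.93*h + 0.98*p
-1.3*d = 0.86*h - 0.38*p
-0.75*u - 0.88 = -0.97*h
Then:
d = 0.14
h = -0.11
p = 0.23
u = -1.31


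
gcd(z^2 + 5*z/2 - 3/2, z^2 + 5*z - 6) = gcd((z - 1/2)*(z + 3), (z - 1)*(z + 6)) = 1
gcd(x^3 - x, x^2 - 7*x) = x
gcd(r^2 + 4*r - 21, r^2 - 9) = r - 3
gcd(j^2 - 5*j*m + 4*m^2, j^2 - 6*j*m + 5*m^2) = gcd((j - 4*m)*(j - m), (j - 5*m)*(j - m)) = j - m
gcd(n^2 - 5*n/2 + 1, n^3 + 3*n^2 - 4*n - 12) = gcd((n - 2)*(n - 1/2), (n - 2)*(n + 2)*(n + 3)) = n - 2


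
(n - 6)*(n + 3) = n^2 - 3*n - 18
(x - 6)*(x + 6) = x^2 - 36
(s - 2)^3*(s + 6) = s^4 - 24*s^2 + 64*s - 48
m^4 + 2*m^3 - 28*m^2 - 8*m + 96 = (m - 4)*(m - 2)*(m + 2)*(m + 6)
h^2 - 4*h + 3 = (h - 3)*(h - 1)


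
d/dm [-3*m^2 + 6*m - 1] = 6 - 6*m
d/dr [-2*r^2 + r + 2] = 1 - 4*r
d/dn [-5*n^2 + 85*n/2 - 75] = 85/2 - 10*n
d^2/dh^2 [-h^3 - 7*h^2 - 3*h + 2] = -6*h - 14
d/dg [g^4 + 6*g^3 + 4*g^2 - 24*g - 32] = 4*g^3 + 18*g^2 + 8*g - 24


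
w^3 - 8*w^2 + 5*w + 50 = (w - 5)^2*(w + 2)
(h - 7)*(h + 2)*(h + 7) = h^3 + 2*h^2 - 49*h - 98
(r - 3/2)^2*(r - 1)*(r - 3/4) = r^4 - 19*r^3/4 + 33*r^2/4 - 99*r/16 + 27/16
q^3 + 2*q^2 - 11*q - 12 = (q - 3)*(q + 1)*(q + 4)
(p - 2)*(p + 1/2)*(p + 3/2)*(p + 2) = p^4 + 2*p^3 - 13*p^2/4 - 8*p - 3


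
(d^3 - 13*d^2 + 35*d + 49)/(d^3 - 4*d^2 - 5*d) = (d^2 - 14*d + 49)/(d*(d - 5))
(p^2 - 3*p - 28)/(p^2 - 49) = (p + 4)/(p + 7)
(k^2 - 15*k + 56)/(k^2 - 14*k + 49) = (k - 8)/(k - 7)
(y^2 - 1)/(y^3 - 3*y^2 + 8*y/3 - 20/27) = 27*(y^2 - 1)/(27*y^3 - 81*y^2 + 72*y - 20)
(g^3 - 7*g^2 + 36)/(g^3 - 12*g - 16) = (g^2 - 9*g + 18)/(g^2 - 2*g - 8)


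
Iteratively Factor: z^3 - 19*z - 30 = (z + 3)*(z^2 - 3*z - 10) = (z + 2)*(z + 3)*(z - 5)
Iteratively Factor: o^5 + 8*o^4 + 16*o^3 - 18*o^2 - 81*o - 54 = (o + 3)*(o^4 + 5*o^3 + o^2 - 21*o - 18) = (o - 2)*(o + 3)*(o^3 + 7*o^2 + 15*o + 9) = (o - 2)*(o + 3)^2*(o^2 + 4*o + 3) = (o - 2)*(o + 3)^3*(o + 1)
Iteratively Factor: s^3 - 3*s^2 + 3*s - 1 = (s - 1)*(s^2 - 2*s + 1) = (s - 1)^2*(s - 1)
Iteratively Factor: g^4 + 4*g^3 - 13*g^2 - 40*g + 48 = (g - 3)*(g^3 + 7*g^2 + 8*g - 16) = (g - 3)*(g - 1)*(g^2 + 8*g + 16) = (g - 3)*(g - 1)*(g + 4)*(g + 4)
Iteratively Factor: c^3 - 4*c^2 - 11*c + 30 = (c - 2)*(c^2 - 2*c - 15) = (c - 5)*(c - 2)*(c + 3)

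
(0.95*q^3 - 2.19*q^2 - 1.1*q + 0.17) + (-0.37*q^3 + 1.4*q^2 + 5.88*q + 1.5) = 0.58*q^3 - 0.79*q^2 + 4.78*q + 1.67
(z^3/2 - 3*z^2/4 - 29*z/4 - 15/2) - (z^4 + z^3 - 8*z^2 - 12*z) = -z^4 - z^3/2 + 29*z^2/4 + 19*z/4 - 15/2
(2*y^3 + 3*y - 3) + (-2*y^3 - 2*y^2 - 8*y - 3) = -2*y^2 - 5*y - 6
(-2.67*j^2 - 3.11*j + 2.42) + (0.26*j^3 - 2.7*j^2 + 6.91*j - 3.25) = 0.26*j^3 - 5.37*j^2 + 3.8*j - 0.83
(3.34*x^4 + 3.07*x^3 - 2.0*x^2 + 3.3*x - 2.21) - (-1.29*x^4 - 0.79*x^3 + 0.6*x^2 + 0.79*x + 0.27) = 4.63*x^4 + 3.86*x^3 - 2.6*x^2 + 2.51*x - 2.48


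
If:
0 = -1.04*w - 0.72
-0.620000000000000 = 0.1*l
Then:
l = -6.20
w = -0.69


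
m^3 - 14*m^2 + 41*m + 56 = (m - 8)*(m - 7)*(m + 1)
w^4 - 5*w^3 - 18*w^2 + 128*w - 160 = (w - 4)^2*(w - 2)*(w + 5)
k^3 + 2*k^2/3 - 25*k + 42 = (k - 3)*(k - 7/3)*(k + 6)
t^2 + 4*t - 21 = (t - 3)*(t + 7)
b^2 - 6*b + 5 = (b - 5)*(b - 1)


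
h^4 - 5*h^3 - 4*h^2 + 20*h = h*(h - 5)*(h - 2)*(h + 2)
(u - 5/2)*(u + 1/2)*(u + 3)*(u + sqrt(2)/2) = u^4 + sqrt(2)*u^3/2 + u^3 - 29*u^2/4 + sqrt(2)*u^2/2 - 29*sqrt(2)*u/8 - 15*u/4 - 15*sqrt(2)/8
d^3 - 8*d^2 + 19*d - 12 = (d - 4)*(d - 3)*(d - 1)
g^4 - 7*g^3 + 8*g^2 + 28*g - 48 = (g - 4)*(g - 3)*(g - 2)*(g + 2)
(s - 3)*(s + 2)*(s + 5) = s^3 + 4*s^2 - 11*s - 30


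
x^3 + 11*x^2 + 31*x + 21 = (x + 1)*(x + 3)*(x + 7)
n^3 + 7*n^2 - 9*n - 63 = (n - 3)*(n + 3)*(n + 7)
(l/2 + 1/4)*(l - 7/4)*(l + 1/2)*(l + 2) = l^4/2 + 5*l^3/8 - 3*l^2/2 - 55*l/32 - 7/16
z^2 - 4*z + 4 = (z - 2)^2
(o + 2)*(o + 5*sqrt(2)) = o^2 + 2*o + 5*sqrt(2)*o + 10*sqrt(2)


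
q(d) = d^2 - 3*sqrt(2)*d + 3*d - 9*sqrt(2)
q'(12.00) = 22.76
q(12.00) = 116.36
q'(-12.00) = -25.24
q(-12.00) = 146.18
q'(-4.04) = -9.32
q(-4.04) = 8.61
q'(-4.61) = -10.46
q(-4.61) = 14.25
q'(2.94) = 4.64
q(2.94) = -7.74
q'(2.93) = 4.62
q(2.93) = -7.78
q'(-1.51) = -4.26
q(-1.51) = -8.57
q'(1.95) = 2.66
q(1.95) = -11.35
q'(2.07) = 2.90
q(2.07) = -11.02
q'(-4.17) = -9.58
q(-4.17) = 9.84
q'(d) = 2*d - 3*sqrt(2) + 3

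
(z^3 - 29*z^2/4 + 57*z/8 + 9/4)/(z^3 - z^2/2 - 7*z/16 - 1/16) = 2*(2*z^2 - 15*z + 18)/(4*z^2 - 3*z - 1)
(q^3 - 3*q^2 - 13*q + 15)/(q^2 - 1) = (q^2 - 2*q - 15)/(q + 1)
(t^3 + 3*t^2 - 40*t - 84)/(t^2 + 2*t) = t + 1 - 42/t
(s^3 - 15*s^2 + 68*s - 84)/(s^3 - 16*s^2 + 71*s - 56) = (s^2 - 8*s + 12)/(s^2 - 9*s + 8)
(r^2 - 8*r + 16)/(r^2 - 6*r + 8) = (r - 4)/(r - 2)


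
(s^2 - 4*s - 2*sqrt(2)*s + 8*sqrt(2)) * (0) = 0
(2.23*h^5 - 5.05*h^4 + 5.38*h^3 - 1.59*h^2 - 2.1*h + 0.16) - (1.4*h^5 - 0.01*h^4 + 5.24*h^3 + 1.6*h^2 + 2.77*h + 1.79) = 0.83*h^5 - 5.04*h^4 + 0.14*h^3 - 3.19*h^2 - 4.87*h - 1.63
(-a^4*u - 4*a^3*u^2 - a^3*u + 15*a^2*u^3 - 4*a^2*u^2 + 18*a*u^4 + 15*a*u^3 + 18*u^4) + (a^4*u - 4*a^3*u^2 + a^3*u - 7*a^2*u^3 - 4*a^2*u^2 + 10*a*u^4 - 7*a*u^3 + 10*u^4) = -8*a^3*u^2 + 8*a^2*u^3 - 8*a^2*u^2 + 28*a*u^4 + 8*a*u^3 + 28*u^4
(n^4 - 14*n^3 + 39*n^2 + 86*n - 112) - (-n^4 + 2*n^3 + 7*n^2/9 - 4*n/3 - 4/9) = 2*n^4 - 16*n^3 + 344*n^2/9 + 262*n/3 - 1004/9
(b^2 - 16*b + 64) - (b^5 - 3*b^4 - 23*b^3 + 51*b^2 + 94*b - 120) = -b^5 + 3*b^4 + 23*b^3 - 50*b^2 - 110*b + 184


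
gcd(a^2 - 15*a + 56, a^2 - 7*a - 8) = a - 8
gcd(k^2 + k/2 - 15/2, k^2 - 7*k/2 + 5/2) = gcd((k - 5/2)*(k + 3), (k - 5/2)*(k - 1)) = k - 5/2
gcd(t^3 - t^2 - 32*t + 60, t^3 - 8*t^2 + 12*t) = t - 2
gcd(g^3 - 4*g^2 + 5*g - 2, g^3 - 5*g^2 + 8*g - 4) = g^2 - 3*g + 2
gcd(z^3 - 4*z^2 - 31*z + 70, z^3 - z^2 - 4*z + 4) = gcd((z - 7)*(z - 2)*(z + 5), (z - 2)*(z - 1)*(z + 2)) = z - 2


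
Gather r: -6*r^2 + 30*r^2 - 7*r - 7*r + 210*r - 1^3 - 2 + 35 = 24*r^2 + 196*r + 32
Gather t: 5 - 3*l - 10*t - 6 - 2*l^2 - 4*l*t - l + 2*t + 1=-2*l^2 - 4*l + t*(-4*l - 8)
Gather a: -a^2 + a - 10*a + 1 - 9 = -a^2 - 9*a - 8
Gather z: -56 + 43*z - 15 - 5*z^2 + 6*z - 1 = -5*z^2 + 49*z - 72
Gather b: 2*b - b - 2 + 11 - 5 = b + 4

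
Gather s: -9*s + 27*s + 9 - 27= 18*s - 18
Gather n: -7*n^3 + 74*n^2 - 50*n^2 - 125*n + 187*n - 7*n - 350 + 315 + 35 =-7*n^3 + 24*n^2 + 55*n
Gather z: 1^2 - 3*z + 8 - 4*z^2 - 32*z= -4*z^2 - 35*z + 9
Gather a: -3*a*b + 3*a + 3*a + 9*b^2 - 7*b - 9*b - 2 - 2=a*(6 - 3*b) + 9*b^2 - 16*b - 4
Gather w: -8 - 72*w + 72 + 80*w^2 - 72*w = 80*w^2 - 144*w + 64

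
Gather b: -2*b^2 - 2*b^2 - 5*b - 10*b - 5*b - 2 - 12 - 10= -4*b^2 - 20*b - 24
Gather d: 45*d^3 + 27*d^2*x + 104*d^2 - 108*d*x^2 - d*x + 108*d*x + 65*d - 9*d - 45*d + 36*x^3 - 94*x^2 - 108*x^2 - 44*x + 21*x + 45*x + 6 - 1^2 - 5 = 45*d^3 + d^2*(27*x + 104) + d*(-108*x^2 + 107*x + 11) + 36*x^3 - 202*x^2 + 22*x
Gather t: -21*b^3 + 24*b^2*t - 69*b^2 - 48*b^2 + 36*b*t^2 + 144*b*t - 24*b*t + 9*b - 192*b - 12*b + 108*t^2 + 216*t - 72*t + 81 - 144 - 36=-21*b^3 - 117*b^2 - 195*b + t^2*(36*b + 108) + t*(24*b^2 + 120*b + 144) - 99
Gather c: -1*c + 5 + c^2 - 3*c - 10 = c^2 - 4*c - 5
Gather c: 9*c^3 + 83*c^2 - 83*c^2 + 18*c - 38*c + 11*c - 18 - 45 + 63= 9*c^3 - 9*c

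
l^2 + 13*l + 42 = (l + 6)*(l + 7)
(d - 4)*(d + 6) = d^2 + 2*d - 24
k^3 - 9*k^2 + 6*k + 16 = (k - 8)*(k - 2)*(k + 1)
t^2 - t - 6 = (t - 3)*(t + 2)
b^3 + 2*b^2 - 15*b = b*(b - 3)*(b + 5)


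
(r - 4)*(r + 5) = r^2 + r - 20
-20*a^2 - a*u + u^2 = (-5*a + u)*(4*a + u)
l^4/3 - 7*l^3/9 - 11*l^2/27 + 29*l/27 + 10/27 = (l/3 + 1/3)*(l - 2)*(l - 5/3)*(l + 1/3)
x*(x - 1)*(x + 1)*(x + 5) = x^4 + 5*x^3 - x^2 - 5*x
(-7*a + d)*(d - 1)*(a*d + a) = -7*a^2*d^2 + 7*a^2 + a*d^3 - a*d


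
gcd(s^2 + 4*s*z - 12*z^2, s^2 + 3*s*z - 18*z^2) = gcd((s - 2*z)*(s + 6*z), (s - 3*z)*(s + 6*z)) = s + 6*z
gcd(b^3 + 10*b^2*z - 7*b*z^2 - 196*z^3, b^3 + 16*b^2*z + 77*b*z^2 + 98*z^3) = b^2 + 14*b*z + 49*z^2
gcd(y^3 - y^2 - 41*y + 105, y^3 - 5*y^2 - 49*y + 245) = y^2 + 2*y - 35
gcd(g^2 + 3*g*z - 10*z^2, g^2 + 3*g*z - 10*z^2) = -g^2 - 3*g*z + 10*z^2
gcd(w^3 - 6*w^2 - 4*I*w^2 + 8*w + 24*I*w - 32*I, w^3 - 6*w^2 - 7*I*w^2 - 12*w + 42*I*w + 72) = w - 4*I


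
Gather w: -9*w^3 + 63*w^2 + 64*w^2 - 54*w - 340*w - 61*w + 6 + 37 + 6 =-9*w^3 + 127*w^2 - 455*w + 49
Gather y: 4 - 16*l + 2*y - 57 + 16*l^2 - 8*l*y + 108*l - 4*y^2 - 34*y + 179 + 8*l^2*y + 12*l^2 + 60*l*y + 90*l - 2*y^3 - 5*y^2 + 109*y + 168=28*l^2 + 182*l - 2*y^3 - 9*y^2 + y*(8*l^2 + 52*l + 77) + 294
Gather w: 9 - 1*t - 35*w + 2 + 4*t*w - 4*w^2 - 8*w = -t - 4*w^2 + w*(4*t - 43) + 11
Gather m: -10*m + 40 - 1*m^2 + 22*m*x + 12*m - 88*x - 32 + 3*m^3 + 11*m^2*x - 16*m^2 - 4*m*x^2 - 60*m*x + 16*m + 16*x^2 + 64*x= 3*m^3 + m^2*(11*x - 17) + m*(-4*x^2 - 38*x + 18) + 16*x^2 - 24*x + 8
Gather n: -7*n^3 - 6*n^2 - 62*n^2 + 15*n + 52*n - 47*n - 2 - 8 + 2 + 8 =-7*n^3 - 68*n^2 + 20*n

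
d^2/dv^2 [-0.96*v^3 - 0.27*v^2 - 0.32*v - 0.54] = -5.76*v - 0.54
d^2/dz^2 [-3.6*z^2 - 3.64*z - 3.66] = -7.20000000000000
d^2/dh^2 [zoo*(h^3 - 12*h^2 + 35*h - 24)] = zoo*(h - 4)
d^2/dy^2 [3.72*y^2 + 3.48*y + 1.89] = 7.44000000000000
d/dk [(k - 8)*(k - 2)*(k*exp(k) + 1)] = k^3*exp(k) - 7*k^2*exp(k) - 4*k*exp(k) + 2*k + 16*exp(k) - 10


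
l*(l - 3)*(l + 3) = l^3 - 9*l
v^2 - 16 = (v - 4)*(v + 4)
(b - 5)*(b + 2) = b^2 - 3*b - 10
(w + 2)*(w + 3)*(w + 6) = w^3 + 11*w^2 + 36*w + 36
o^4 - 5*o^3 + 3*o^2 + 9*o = o*(o - 3)^2*(o + 1)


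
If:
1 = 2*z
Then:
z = 1/2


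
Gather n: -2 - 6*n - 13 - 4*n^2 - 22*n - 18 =-4*n^2 - 28*n - 33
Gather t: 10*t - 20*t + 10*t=0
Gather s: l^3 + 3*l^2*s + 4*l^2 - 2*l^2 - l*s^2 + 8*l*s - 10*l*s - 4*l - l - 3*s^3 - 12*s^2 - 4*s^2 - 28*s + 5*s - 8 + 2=l^3 + 2*l^2 - 5*l - 3*s^3 + s^2*(-l - 16) + s*(3*l^2 - 2*l - 23) - 6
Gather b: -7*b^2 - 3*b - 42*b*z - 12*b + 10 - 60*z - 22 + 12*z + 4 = -7*b^2 + b*(-42*z - 15) - 48*z - 8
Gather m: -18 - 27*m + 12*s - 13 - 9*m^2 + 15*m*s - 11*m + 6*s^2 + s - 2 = -9*m^2 + m*(15*s - 38) + 6*s^2 + 13*s - 33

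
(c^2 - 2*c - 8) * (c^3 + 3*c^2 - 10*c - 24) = c^5 + c^4 - 24*c^3 - 28*c^2 + 128*c + 192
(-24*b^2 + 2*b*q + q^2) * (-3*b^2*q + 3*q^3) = 72*b^4*q - 6*b^3*q^2 - 75*b^2*q^3 + 6*b*q^4 + 3*q^5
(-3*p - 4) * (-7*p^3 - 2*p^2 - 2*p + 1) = 21*p^4 + 34*p^3 + 14*p^2 + 5*p - 4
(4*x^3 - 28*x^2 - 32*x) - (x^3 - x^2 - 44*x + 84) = 3*x^3 - 27*x^2 + 12*x - 84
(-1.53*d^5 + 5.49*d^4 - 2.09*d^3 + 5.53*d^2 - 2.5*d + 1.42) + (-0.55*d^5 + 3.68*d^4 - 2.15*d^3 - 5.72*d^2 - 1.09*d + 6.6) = -2.08*d^5 + 9.17*d^4 - 4.24*d^3 - 0.19*d^2 - 3.59*d + 8.02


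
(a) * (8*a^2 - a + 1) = 8*a^3 - a^2 + a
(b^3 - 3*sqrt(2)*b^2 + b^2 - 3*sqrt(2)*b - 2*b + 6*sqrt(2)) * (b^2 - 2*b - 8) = b^5 - 3*sqrt(2)*b^4 - b^4 - 12*b^3 + 3*sqrt(2)*b^3 - 4*b^2 + 36*sqrt(2)*b^2 + 16*b + 12*sqrt(2)*b - 48*sqrt(2)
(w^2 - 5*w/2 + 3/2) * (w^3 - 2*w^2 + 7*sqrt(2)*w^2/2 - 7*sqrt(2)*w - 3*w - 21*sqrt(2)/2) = w^5 - 9*w^4/2 + 7*sqrt(2)*w^4/2 - 63*sqrt(2)*w^3/4 + 7*w^3/2 + 9*w^2/2 + 49*sqrt(2)*w^2/4 - 9*w/2 + 63*sqrt(2)*w/4 - 63*sqrt(2)/4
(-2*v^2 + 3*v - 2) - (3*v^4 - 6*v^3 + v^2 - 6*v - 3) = -3*v^4 + 6*v^3 - 3*v^2 + 9*v + 1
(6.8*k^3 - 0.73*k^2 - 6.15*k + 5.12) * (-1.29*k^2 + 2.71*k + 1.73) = -8.772*k^5 + 19.3697*k^4 + 17.7192*k^3 - 24.5342*k^2 + 3.2357*k + 8.8576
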